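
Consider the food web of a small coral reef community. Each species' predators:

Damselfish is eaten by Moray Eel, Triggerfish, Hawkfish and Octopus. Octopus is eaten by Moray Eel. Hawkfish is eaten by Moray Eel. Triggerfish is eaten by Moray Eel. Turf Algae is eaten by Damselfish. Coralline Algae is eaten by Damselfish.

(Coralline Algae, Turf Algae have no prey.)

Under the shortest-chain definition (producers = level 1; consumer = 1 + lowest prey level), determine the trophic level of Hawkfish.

Trophic level 3

Coralline Algae is a producer → level 1.
Damselfish eats Coralline Algae → level 2.
Hawkfish eats Damselfish → level 3.
No prey of Hawkfish is below level 2, so 3 is the minimum.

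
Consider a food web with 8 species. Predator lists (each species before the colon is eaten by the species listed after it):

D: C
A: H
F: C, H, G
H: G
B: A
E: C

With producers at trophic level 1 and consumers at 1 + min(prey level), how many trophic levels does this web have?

2

Producers (level 1): E, B, D, F.
Following each consumer down to its lowest-level prey: F → H (levels 1 through 2).
All prey of H (F 1, A 2) are at level 1 or above, so H is at level 1 + 1 = 2.
Every consumer has at least one prey at level 1 or below, so none exceeds level 2.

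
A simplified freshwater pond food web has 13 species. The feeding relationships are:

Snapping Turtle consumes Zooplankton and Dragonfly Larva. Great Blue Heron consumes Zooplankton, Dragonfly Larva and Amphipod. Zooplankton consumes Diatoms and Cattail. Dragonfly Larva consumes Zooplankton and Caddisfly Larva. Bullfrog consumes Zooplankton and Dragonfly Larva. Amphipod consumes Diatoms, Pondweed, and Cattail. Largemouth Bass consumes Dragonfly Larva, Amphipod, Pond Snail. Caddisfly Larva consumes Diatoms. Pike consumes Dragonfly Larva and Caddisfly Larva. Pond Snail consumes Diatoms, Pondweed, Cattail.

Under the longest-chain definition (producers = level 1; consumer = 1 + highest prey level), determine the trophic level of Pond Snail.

Trophic level 2

Cattail is a producer → level 1.
Pond Snail eats Cattail (level 1); other prey at levels: Pondweed 1, Diatoms 1 → level 2.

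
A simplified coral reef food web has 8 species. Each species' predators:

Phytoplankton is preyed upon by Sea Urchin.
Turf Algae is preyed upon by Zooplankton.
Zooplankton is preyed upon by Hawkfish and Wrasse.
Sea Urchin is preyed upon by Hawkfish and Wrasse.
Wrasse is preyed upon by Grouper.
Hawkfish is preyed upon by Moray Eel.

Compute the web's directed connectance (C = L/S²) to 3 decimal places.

The web has S = 8 species and L = 8 feeding links.
C = L / S² = 8 / 64 = 0.1250 ≈ 0.125.

C = 0.125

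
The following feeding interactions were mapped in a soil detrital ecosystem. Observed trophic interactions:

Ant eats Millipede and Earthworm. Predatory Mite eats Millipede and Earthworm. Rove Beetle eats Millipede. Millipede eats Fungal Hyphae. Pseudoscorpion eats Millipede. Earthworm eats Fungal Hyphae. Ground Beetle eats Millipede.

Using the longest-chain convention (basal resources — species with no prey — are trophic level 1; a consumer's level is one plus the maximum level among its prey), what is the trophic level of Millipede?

Trophic level 2

Fungal Hyphae has no prey (basal) → level 1.
Millipede eats Fungal Hyphae → level 2.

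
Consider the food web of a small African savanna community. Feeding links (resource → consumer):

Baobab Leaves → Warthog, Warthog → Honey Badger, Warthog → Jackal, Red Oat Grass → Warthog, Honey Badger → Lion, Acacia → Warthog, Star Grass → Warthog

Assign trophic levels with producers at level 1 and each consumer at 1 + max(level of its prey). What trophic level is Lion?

Red Oat Grass is a producer → level 1.
Warthog eats Red Oat Grass (level 1); other prey at levels: Baobab Leaves 1, Star Grass 1, Acacia 1 → level 2.
Honey Badger eats Warthog → level 3.
Lion eats Honey Badger → level 4.

Trophic level 4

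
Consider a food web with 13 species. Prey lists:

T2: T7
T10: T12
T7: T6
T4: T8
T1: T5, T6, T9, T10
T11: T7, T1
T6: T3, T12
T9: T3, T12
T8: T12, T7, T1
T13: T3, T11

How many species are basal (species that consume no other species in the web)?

Basal species (no prey listed): T5, T3, T12.
Count: 3.

3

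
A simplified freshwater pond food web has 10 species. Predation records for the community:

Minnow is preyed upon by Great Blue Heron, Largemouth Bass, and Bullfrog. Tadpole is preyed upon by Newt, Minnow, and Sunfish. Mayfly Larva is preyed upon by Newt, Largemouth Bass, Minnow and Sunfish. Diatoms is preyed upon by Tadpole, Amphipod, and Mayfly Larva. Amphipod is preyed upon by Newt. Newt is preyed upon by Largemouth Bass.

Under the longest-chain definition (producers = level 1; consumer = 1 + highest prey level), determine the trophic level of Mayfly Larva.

Diatoms is a producer → level 1.
Mayfly Larva eats Diatoms → level 2.

Trophic level 2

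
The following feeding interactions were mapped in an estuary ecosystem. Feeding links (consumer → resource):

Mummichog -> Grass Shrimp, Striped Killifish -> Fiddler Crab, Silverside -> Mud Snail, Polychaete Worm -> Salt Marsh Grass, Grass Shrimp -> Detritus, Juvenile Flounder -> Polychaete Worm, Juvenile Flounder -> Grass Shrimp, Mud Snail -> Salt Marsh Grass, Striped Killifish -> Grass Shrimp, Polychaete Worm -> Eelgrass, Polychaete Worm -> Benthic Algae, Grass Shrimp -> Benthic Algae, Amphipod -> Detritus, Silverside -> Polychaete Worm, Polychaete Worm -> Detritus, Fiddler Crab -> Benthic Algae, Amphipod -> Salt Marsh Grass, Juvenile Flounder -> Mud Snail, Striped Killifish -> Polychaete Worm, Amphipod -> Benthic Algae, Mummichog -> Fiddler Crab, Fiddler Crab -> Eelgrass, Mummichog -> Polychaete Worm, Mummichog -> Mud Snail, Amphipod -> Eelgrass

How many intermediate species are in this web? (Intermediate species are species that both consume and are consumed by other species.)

Intermediate species (has both prey and predators): Mud Snail, Polychaete Worm, Grass Shrimp, Fiddler Crab.
Count: 4.

4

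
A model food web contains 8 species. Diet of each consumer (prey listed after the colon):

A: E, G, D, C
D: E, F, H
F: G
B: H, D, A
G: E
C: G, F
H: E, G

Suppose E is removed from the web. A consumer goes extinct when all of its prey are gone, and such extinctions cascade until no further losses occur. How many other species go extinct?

Remove E.
Round 1: G (all prey gone) → extinct.
Round 2: F (all prey gone), H (all prey gone) → extinct.
Round 3: D (all prey gone), C (all prey gone) → extinct.
Round 4: A (all prey gone) → extinct.
Round 5: B (all prey gone) → extinct.
No further losses. Total secondary extinctions: 7.

7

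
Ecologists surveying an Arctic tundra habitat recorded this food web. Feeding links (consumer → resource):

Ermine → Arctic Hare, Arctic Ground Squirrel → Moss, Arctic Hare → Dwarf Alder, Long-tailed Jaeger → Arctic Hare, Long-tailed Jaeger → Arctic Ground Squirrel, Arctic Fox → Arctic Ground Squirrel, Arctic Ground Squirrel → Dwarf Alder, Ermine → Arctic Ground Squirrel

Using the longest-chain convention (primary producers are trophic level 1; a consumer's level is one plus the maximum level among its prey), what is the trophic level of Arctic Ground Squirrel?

Trophic level 2

Dwarf Alder is a producer → level 1.
Arctic Ground Squirrel eats Dwarf Alder (level 1); other prey at levels: Moss 1 → level 2.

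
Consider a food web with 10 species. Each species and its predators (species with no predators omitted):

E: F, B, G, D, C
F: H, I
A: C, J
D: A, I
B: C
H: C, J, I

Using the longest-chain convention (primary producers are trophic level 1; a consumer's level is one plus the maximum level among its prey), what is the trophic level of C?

Trophic level 4

E is a producer → level 1.
F eats E → level 2.
H eats F → level 3.
C eats H (level 3); other prey at levels: E 1, B 2, A 3 → level 4.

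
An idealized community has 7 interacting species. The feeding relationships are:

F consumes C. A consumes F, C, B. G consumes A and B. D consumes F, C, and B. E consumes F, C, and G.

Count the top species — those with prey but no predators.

2

Top species (has prey, but nothing eats it): D, E.
Count: 2.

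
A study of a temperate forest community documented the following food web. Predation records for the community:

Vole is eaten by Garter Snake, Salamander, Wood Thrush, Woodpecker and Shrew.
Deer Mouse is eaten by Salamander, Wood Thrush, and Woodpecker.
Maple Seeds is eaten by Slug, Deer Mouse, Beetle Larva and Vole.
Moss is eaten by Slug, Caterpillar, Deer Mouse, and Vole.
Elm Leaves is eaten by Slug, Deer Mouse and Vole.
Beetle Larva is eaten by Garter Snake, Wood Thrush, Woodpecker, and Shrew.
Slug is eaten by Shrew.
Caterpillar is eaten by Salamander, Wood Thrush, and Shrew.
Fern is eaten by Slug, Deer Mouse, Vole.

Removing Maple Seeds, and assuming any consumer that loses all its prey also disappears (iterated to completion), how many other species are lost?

1

Remove Maple Seeds.
Round 1: Beetle Larva (all prey gone) → extinct.
No further losses. Total secondary extinctions: 1.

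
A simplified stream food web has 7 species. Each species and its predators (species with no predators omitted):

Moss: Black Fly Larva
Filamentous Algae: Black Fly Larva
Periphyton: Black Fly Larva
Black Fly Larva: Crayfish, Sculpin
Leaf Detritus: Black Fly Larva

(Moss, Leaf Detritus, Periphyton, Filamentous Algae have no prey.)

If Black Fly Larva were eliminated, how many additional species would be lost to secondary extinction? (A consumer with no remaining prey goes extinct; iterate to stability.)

2

Remove Black Fly Larva.
Round 1: Crayfish (all prey gone), Sculpin (all prey gone) → extinct.
No further losses. Total secondary extinctions: 2.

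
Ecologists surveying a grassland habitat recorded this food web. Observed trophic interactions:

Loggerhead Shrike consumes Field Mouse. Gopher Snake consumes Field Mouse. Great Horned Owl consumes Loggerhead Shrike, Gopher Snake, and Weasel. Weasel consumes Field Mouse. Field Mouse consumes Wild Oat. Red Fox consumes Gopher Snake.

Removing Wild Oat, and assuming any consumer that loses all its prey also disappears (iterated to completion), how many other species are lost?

Remove Wild Oat.
Round 1: Field Mouse (all prey gone) → extinct.
Round 2: Gopher Snake (all prey gone), Loggerhead Shrike (all prey gone), Weasel (all prey gone) → extinct.
Round 3: Red Fox (all prey gone), Great Horned Owl (all prey gone) → extinct.
No further losses. Total secondary extinctions: 6.

6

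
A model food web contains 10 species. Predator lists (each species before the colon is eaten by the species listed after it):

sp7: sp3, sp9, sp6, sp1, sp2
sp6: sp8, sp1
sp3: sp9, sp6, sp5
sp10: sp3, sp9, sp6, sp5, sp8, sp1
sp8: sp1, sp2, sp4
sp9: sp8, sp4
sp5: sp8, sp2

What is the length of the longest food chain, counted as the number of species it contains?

5 species

One longest chain: sp10 → sp3 → sp9 → sp8 → sp1.
It has 5 species and 4 links.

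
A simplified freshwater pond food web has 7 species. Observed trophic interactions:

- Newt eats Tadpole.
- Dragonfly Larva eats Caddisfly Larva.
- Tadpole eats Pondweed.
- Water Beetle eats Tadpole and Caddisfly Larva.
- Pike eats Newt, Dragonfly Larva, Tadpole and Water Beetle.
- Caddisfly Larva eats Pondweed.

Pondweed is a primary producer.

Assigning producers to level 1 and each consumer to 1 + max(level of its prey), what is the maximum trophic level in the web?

Producers (level 1): Pondweed.
Pondweed → Caddisfly Larva → Dragonfly Larva → Pike gives Pike level 4.
No species has a prey at level 4, so no species reaches level 5.

4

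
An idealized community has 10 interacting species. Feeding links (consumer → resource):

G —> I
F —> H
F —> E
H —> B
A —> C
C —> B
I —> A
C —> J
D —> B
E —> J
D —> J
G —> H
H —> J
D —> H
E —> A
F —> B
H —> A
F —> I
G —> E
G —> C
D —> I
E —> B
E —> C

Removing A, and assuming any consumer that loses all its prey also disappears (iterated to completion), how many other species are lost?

1

Remove A.
Round 1: I (all prey gone) → extinct.
No further losses. Total secondary extinctions: 1.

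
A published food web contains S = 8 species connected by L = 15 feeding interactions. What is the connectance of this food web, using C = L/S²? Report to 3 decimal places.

The web has S = 8 species and L = 15 feeding links.
C = L / S² = 15 / 64 = 0.2344 ≈ 0.234.

C = 0.234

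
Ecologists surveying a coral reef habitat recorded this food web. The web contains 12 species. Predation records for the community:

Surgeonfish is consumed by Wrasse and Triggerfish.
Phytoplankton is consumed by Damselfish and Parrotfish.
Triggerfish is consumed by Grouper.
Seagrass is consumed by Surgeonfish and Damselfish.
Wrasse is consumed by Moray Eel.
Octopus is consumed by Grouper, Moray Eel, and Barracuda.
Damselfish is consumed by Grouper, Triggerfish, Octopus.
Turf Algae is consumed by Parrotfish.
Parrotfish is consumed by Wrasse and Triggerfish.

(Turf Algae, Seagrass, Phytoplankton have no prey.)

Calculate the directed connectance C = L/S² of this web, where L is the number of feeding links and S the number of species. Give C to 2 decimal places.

The web has S = 12 species and L = 17 feeding links.
C = L / S² = 17 / 144 = 0.1181 ≈ 0.12.

C = 0.12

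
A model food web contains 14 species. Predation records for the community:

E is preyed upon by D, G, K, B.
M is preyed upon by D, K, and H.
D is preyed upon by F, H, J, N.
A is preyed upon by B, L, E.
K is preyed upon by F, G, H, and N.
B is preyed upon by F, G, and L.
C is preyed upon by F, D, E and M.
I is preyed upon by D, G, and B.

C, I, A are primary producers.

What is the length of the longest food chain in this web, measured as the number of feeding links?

One longest chain: C → E → K → G.
It has 4 species and 3 links.

3 links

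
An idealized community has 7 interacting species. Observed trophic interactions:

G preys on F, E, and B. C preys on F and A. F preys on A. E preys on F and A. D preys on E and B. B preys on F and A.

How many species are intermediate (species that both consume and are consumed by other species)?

Intermediate species (has both prey and predators): F, E, B.
Count: 3.

3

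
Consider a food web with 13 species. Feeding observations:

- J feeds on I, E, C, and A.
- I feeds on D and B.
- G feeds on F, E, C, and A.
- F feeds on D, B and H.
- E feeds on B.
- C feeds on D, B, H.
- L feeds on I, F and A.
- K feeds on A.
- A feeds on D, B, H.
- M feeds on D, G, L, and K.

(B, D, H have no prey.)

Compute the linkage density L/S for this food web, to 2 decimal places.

There are L = 28 links among S = 13 species.
L/S = 28/13 = 2.1538 ≈ 2.15.

L/S = 2.15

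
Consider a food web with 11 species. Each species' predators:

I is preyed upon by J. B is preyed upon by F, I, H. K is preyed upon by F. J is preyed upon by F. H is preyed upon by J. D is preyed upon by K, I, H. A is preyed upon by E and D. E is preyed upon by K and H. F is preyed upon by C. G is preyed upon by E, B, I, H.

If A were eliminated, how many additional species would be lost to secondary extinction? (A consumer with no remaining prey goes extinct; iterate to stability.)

Remove A.
Round 1: D (all prey gone) → extinct.
No further losses. Total secondary extinctions: 1.

1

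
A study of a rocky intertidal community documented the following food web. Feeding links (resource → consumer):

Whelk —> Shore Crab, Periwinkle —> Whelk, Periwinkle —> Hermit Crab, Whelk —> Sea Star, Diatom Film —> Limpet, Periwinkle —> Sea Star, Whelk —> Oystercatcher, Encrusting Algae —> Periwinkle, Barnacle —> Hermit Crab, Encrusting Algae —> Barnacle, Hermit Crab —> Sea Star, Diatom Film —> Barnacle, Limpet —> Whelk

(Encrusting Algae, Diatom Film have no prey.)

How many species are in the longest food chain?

One longest chain: Diatom Film → Limpet → Whelk → Sea Star.
It has 4 species and 3 links.

4 species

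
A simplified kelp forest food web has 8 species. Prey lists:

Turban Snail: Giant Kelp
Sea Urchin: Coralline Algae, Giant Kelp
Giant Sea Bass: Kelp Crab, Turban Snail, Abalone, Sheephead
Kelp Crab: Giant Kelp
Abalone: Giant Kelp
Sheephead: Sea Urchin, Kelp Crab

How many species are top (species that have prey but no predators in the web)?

Top species (has prey, but nothing eats it): Giant Sea Bass.
Count: 1.

1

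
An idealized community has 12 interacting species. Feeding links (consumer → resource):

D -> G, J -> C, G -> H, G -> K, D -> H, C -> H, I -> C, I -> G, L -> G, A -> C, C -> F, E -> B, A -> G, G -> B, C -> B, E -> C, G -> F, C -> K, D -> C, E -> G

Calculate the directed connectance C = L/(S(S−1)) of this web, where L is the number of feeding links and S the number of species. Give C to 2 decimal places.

C = 0.15

The web has S = 12 species and L = 20 feeding links.
C = L / (S(S−1)) = 20 / 132 = 0.1515 ≈ 0.15.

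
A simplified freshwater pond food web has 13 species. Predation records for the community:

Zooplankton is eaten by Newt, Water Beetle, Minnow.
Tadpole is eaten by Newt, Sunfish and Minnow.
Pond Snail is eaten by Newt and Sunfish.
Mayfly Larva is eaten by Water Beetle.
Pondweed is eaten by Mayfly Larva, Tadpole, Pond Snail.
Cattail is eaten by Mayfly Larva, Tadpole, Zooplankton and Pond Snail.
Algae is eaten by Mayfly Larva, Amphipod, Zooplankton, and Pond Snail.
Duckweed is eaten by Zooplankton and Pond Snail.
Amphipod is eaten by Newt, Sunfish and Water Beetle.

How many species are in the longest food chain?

One longest chain: Pondweed → Tadpole → Minnow.
It has 3 species and 2 links.

3 species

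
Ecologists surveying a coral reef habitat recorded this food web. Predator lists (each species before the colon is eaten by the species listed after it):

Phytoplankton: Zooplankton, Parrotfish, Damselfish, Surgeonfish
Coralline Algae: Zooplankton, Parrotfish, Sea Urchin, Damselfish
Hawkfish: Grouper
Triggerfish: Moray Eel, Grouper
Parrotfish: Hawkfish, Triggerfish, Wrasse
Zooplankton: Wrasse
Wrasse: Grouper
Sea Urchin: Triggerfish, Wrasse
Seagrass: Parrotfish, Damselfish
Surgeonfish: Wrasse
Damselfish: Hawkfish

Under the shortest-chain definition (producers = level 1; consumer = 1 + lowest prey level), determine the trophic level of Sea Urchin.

Trophic level 2

Coralline Algae is a producer → level 1.
Sea Urchin eats Coralline Algae → level 2.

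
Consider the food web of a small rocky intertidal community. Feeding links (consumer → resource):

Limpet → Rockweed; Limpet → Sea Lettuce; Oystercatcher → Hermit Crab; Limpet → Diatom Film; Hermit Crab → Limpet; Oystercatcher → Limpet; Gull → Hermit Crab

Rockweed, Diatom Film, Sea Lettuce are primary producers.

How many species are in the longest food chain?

4 species

One longest chain: Rockweed → Limpet → Hermit Crab → Oystercatcher.
It has 4 species and 3 links.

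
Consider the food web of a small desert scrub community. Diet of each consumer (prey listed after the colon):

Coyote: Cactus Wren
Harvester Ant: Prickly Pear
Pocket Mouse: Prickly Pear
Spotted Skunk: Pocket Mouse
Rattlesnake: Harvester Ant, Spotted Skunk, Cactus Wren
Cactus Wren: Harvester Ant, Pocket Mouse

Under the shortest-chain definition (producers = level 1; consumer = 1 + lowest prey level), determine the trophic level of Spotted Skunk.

Prickly Pear is a producer → level 1.
Pocket Mouse eats Prickly Pear → level 2.
Spotted Skunk eats Pocket Mouse → level 3.
No prey of Spotted Skunk is below level 2, so 3 is the minimum.

Trophic level 3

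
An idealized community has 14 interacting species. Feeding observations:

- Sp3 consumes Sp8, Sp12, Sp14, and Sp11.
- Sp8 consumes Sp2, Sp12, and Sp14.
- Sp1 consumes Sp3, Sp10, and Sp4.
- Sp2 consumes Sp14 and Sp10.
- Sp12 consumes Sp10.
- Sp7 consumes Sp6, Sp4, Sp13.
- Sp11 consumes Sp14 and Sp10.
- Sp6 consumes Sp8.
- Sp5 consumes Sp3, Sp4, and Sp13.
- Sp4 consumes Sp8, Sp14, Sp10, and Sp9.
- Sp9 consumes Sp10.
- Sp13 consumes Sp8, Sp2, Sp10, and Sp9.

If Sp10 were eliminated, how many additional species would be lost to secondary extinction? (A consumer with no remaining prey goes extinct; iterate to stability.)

Remove Sp10.
Round 1: Sp12 (all prey gone), Sp9 (all prey gone) → extinct.
No further losses. Total secondary extinctions: 2.

2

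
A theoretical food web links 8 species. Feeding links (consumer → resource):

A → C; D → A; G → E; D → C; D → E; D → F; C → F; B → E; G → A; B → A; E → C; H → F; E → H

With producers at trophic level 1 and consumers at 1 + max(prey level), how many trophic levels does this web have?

Producers (level 1): F.
F → H → E → B gives B level 4.
No species has a prey at level 4, so no species reaches level 5.

4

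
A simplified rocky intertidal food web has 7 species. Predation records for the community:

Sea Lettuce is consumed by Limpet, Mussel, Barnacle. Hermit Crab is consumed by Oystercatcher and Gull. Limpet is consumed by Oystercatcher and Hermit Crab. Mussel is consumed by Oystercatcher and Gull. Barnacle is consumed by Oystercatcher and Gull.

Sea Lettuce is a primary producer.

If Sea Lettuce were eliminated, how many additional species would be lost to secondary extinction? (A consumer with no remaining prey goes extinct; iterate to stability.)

Remove Sea Lettuce.
Round 1: Barnacle (all prey gone), Mussel (all prey gone), Limpet (all prey gone) → extinct.
Round 2: Hermit Crab (all prey gone) → extinct.
Round 3: Gull (all prey gone), Oystercatcher (all prey gone) → extinct.
No further losses. Total secondary extinctions: 6.

6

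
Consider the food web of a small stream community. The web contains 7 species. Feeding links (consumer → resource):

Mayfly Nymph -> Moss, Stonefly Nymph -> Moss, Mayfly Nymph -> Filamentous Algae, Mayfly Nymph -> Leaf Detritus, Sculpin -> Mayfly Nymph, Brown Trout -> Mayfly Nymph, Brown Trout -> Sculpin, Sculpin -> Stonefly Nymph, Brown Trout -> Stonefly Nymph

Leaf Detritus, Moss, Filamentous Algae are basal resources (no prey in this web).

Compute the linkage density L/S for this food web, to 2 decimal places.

There are L = 9 links among S = 7 species.
L/S = 9/7 = 1.2857 ≈ 1.29.

L/S = 1.29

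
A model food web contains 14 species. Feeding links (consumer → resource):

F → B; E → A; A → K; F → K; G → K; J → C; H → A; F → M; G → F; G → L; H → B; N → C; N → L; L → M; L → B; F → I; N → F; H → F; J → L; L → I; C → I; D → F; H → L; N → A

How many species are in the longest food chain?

3 species

One longest chain: I → L → G.
It has 3 species and 2 links.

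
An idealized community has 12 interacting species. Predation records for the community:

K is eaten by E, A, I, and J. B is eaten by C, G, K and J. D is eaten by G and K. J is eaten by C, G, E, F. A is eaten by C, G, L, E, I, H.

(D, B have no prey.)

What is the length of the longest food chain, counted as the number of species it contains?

4 species

One longest chain: D → K → J → G.
It has 4 species and 3 links.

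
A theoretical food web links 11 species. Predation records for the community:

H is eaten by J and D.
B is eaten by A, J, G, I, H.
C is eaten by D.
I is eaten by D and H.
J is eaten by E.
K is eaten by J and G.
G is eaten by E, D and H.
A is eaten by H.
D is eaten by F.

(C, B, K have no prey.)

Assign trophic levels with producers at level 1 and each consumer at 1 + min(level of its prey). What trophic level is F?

C is a producer → level 1.
D eats C → level 2.
F eats D → level 3.
No prey of F is below level 2, so 3 is the minimum.

Trophic level 3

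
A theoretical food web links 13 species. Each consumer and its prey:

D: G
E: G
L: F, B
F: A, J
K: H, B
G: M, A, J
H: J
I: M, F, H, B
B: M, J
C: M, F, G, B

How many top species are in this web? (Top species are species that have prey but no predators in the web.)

6

Top species (has prey, but nothing eats it): E, D, L, K, I, C.
Count: 6.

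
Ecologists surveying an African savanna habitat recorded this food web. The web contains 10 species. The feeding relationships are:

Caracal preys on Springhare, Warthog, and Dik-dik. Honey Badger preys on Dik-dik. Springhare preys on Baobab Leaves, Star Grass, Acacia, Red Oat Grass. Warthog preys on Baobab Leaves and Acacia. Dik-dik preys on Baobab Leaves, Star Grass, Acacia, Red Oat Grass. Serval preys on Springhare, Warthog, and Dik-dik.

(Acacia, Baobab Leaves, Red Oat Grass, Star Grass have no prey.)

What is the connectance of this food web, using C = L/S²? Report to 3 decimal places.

C = 0.170

The web has S = 10 species and L = 17 feeding links.
C = L / S² = 17 / 100 = 0.1700 ≈ 0.170.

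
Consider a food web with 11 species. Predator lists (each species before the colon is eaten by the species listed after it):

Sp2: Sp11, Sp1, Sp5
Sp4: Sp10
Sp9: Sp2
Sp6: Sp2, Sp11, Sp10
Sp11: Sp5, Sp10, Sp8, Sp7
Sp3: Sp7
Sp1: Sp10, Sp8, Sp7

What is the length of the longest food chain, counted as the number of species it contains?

One longest chain: Sp9 → Sp2 → Sp11 → Sp5.
It has 4 species and 3 links.

4 species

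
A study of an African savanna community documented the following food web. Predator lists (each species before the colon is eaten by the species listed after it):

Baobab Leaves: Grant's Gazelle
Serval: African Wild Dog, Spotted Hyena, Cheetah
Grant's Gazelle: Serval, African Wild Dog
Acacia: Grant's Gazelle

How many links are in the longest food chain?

One longest chain: Baobab Leaves → Grant's Gazelle → Serval → African Wild Dog.
It has 4 species and 3 links.

3 links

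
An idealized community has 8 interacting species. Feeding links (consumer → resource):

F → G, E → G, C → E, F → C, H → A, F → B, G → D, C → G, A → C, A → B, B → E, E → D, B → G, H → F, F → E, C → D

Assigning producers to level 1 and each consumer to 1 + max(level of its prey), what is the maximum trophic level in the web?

6

Producers (level 1): D.
D → G → E → C → A → H gives H level 6.
No species has a prey at level 6, so no species reaches level 7.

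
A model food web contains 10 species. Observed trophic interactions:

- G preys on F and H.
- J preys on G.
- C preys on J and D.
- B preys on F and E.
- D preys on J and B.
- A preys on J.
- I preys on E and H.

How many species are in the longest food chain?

5 species

One longest chain: H → G → J → D → C.
It has 5 species and 4 links.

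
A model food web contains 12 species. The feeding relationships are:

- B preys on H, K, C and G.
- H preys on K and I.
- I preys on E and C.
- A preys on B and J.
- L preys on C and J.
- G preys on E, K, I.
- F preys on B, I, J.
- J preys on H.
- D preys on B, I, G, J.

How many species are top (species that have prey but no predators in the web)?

4

Top species (has prey, but nothing eats it): F, L, A, D.
Count: 4.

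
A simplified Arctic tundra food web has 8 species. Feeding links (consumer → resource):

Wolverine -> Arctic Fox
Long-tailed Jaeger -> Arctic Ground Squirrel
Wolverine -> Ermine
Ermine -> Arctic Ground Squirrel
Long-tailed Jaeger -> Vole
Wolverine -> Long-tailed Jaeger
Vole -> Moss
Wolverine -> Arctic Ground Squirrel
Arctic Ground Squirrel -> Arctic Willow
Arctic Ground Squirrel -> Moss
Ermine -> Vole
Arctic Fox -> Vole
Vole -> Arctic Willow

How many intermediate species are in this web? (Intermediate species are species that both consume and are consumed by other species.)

Intermediate species (has both prey and predators): Vole, Arctic Ground Squirrel, Arctic Fox, Ermine, Long-tailed Jaeger.
Count: 5.

5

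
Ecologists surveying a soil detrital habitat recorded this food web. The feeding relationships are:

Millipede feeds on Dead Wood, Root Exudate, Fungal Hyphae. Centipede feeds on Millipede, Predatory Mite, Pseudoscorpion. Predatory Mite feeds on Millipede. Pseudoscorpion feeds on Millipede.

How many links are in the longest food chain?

3 links

One longest chain: Root Exudate → Millipede → Pseudoscorpion → Centipede.
It has 4 species and 3 links.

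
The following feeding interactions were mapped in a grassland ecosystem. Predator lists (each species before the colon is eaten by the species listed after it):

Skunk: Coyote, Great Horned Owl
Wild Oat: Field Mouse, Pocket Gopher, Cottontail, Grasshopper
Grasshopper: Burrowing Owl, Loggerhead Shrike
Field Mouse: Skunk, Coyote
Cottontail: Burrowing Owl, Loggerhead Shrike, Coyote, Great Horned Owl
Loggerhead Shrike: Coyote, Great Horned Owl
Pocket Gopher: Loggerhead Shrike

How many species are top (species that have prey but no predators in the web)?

Top species (has prey, but nothing eats it): Burrowing Owl, Coyote, Great Horned Owl.
Count: 3.

3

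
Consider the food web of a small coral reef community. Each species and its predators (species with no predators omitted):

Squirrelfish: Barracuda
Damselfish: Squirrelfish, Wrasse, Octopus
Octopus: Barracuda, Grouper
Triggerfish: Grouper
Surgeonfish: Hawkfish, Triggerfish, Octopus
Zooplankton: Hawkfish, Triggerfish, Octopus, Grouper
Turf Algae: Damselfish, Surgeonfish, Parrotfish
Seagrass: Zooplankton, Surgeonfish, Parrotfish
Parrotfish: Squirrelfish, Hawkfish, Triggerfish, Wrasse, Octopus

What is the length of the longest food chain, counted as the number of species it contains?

One longest chain: Turf Algae → Damselfish → Octopus → Barracuda.
It has 4 species and 3 links.

4 species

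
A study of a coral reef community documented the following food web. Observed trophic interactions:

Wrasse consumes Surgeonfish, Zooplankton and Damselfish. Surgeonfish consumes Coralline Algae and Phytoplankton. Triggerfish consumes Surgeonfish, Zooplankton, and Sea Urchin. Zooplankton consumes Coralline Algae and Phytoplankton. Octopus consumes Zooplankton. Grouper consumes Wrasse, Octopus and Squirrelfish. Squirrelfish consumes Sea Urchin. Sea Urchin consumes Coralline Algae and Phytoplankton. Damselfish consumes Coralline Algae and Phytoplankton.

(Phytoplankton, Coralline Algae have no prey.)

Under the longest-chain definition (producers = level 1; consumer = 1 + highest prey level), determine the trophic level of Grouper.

Trophic level 4

Phytoplankton is a producer → level 1.
Surgeonfish eats Phytoplankton (level 1); other prey at levels: Coralline Algae 1 → level 2.
Wrasse eats Surgeonfish (level 2); other prey at levels: Zooplankton 2, Damselfish 2 → level 3.
Grouper eats Wrasse (level 3); other prey at levels: Octopus 3, Squirrelfish 3 → level 4.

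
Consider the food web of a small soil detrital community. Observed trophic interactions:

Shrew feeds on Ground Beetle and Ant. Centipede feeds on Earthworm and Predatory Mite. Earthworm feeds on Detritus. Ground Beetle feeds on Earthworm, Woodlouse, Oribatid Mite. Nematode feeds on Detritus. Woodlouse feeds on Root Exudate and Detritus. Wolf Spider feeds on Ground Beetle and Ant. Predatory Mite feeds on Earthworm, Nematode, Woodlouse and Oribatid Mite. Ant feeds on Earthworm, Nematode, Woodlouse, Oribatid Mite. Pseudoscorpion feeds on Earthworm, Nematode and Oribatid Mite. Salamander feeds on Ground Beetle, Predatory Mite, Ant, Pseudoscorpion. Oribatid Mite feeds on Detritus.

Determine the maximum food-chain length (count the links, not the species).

One longest chain: Detritus → Nematode → Ant → Shrew.
It has 4 species and 3 links.

3 links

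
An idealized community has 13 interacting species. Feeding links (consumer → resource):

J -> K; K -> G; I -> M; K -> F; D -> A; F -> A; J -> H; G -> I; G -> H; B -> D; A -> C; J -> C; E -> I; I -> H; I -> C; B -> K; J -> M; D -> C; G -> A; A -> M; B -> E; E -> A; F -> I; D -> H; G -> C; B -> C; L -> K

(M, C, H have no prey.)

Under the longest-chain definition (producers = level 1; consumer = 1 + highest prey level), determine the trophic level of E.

M is a producer → level 1.
A eats M (level 1); other prey at levels: C 1 → level 2.
E eats A (level 2); other prey at levels: I 2 → level 3.

Trophic level 3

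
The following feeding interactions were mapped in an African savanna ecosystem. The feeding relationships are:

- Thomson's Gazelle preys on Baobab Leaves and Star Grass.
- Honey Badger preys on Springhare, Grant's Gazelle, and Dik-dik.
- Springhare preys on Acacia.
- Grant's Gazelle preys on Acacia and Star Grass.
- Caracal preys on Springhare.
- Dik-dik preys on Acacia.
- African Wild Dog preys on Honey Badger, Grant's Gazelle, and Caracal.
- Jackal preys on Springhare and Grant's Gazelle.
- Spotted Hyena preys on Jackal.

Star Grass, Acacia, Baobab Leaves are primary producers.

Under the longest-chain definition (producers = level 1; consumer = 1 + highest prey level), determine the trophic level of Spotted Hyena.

Trophic level 4

Star Grass is a producer → level 1.
Grant's Gazelle eats Star Grass (level 1); other prey at levels: Acacia 1 → level 2.
Jackal eats Grant's Gazelle (level 2); other prey at levels: Springhare 2 → level 3.
Spotted Hyena eats Jackal → level 4.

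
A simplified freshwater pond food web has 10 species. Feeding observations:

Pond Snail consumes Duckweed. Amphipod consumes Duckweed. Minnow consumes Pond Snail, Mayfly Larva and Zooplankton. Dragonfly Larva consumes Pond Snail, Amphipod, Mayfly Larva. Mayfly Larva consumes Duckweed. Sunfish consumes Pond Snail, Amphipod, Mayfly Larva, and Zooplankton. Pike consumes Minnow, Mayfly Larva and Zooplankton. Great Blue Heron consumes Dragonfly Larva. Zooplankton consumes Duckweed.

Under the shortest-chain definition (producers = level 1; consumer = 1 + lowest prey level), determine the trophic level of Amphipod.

Trophic level 2

Duckweed is a producer → level 1.
Amphipod eats Duckweed → level 2.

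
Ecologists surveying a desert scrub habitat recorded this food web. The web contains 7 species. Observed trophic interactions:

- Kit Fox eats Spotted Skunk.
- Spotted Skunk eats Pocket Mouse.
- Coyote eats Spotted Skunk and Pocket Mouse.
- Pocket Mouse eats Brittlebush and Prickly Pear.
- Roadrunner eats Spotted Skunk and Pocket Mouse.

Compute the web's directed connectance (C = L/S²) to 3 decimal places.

The web has S = 7 species and L = 8 feeding links.
C = L / S² = 8 / 49 = 0.1633 ≈ 0.163.

C = 0.163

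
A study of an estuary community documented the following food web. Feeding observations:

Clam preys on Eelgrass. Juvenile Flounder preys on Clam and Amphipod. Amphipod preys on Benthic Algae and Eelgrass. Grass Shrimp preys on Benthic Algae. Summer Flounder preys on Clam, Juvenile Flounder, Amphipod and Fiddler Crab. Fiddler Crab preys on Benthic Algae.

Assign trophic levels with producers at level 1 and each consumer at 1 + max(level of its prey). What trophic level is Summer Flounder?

Eelgrass is a producer → level 1.
Clam eats Eelgrass → level 2.
Juvenile Flounder eats Clam (level 2); other prey at levels: Amphipod 2 → level 3.
Summer Flounder eats Juvenile Flounder (level 3); other prey at levels: Clam 2, Fiddler Crab 2, Amphipod 2 → level 4.

Trophic level 4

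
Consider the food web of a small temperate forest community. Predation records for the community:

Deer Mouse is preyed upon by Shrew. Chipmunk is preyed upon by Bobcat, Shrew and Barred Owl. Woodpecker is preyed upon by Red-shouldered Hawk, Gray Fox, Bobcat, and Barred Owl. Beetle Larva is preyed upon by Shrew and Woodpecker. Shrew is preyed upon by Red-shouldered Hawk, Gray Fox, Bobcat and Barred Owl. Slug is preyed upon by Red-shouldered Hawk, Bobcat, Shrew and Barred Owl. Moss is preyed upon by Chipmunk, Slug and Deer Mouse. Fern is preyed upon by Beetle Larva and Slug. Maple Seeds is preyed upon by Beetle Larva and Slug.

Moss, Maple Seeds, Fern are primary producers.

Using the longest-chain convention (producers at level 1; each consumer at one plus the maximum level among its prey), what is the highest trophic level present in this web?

4

Producers (level 1): Moss, Maple Seeds, Fern.
Maple Seeds → Beetle Larva → Woodpecker → Red-shouldered Hawk gives Red-shouldered Hawk level 4.
No species has a prey at level 4, so no species reaches level 5.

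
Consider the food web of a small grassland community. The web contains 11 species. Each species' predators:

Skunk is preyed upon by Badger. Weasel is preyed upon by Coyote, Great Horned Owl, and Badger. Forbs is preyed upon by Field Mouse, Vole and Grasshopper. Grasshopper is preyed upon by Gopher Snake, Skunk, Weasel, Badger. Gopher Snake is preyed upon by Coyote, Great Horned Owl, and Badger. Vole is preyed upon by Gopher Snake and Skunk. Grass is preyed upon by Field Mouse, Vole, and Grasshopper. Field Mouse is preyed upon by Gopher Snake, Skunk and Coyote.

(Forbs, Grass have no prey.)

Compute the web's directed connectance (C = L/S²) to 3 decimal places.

The web has S = 11 species and L = 22 feeding links.
C = L / S² = 22 / 121 = 0.1818 ≈ 0.182.

C = 0.182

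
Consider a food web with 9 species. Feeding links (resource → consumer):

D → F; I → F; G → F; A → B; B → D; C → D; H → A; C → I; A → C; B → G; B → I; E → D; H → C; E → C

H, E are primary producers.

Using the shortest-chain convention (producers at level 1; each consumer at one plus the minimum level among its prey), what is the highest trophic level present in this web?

Producers (level 1): H, E.
Following each consumer down to its lowest-level prey: H → A → B → G (levels 1 through 4).
All prey of G (B 3) are at level 3 or above, so G is at level 1 + 3 = 4.
Every consumer has at least one prey at level 3 or below, so none exceeds level 4.

4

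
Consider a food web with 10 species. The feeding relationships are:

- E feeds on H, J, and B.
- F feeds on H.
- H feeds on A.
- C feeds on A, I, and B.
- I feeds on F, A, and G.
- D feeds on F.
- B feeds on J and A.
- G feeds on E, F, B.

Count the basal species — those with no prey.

2

Basal species (no prey listed): A, J.
Count: 2.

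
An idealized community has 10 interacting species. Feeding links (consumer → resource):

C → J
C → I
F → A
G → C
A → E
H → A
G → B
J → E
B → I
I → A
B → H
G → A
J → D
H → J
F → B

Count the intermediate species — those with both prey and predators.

6

Intermediate species (has both prey and predators): A, J, I, H, B, C.
Count: 6.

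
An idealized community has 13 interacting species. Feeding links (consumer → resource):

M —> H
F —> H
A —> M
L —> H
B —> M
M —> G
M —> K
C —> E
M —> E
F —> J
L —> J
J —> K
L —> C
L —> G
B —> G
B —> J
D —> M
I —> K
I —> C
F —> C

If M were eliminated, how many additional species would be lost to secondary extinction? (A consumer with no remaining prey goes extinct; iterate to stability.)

2

Remove M.
Round 1: D (all prey gone), A (all prey gone) → extinct.
No further losses. Total secondary extinctions: 2.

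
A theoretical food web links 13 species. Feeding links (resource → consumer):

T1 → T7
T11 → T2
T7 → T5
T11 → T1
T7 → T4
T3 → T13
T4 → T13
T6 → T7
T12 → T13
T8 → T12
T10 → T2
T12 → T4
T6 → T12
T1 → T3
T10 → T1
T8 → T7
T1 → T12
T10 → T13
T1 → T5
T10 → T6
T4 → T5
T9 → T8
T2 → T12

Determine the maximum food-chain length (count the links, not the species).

4 links

One longest chain: T11 → T1 → T7 → T4 → T13.
It has 5 species and 4 links.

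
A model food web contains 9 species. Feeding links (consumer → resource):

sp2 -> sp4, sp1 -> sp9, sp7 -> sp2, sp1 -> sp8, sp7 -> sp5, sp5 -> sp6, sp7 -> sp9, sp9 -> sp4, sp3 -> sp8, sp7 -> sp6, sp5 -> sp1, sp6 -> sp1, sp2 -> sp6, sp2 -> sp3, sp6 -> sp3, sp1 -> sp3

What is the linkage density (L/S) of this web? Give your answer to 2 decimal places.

L/S = 1.78

There are L = 16 links among S = 9 species.
L/S = 16/9 = 1.7778 ≈ 1.78.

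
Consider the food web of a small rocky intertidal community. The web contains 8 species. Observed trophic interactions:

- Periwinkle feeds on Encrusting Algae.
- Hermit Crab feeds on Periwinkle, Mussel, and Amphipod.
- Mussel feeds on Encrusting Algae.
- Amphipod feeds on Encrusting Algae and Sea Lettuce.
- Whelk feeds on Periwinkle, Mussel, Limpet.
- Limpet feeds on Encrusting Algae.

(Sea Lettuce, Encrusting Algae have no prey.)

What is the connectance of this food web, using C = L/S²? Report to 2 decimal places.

C = 0.17

The web has S = 8 species and L = 11 feeding links.
C = L / S² = 11 / 64 = 0.1719 ≈ 0.17.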